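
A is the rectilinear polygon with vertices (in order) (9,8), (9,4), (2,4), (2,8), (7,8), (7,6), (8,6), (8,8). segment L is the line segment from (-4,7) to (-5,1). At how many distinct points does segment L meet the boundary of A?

0

The segment lies entirely outside A and never meets its boundary.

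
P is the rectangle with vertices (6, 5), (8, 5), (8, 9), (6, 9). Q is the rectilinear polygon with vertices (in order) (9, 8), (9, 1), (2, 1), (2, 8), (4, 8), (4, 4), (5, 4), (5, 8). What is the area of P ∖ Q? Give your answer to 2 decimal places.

2.00

|P| = 8, |P∩Q| = 6.
|P ∖ Q| = |P| − |P∩Q| = 8 − 6 = 2.00.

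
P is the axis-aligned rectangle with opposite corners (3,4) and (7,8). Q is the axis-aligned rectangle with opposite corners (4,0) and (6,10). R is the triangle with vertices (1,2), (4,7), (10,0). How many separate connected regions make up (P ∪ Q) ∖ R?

(P ∪ Q) ∖ R splits into 2 disjoint pieces (area 13.9762, area 2.2222).

2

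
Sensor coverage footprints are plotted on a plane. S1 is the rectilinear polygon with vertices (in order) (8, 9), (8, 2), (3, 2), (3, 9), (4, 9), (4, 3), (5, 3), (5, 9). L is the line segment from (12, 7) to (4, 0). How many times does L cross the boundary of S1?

2

The segment meets the boundary at (6.286,2), (8,3.5).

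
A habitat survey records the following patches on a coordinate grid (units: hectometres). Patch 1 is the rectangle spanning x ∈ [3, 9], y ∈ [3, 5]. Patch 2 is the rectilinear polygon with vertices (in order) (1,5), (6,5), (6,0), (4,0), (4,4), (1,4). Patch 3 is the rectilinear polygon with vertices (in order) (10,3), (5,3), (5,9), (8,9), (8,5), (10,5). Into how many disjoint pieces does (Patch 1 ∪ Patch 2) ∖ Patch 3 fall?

(Patch 1 ∪ Patch 2) ∖ Patch 3 is a single connected region.

1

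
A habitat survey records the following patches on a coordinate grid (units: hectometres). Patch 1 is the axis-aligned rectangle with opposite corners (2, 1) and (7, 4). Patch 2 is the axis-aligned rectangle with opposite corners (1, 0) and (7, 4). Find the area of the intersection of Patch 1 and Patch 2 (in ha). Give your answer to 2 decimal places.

15.00

|Patch 1∩Patch 2|: x∈[2,7], y∈[1,4] → 5·3 = 15.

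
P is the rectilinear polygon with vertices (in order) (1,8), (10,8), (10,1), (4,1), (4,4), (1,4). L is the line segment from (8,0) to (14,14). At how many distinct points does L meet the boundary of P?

2

The segment meets the boundary at (10,4.667), (8.429,1).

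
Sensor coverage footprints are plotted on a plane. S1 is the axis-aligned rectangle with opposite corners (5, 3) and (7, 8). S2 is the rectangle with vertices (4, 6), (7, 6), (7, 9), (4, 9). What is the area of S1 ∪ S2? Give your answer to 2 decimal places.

15.00

By inclusion–exclusion:
Individual areas: |S1| = 10, |S2| = 9.
|S1∩S2|: x∈[5,7], y∈[6,8] → 2·2 = 4.
|S1 ∪ S2| = 19 − 4 = 15.00.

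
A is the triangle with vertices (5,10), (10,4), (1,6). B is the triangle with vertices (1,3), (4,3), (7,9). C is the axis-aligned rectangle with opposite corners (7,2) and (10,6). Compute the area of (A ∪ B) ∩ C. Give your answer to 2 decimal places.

The region (A ∪ B) ∩ C is the polygon with vertices (10,4), (7,4.667), (7,6), (8.333,6).
By the shoelace formula its area is 3.33.

3.33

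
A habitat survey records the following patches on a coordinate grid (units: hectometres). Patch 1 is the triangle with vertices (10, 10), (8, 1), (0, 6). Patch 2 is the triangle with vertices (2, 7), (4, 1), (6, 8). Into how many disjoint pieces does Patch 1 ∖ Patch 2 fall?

Patch 1 ∖ Patch 2 splits into 2 disjoint pieces (area 27.0909, area 3.1099).

2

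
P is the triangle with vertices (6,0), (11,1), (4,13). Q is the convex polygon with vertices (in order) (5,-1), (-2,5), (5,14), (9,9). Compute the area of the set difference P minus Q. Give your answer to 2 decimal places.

16.33

|P| = 33.5, |P∩Q| = 17.1675.
|P ∖ Q| = |P| − |P∩Q| = 33.5 − 17.1675 = 16.33.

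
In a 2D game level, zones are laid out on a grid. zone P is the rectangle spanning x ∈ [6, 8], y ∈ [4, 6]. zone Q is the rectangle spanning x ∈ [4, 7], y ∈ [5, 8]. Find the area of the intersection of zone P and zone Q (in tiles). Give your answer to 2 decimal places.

|zone P∩zone Q|: x∈[6,7], y∈[5,6] → 1·1 = 1.

1.00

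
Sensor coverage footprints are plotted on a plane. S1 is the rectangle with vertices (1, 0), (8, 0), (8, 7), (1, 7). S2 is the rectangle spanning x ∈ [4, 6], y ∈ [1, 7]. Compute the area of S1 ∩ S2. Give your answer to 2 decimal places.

12.00

|S1∩S2|: x∈[4,6], y∈[1,7] → 2·6 = 12.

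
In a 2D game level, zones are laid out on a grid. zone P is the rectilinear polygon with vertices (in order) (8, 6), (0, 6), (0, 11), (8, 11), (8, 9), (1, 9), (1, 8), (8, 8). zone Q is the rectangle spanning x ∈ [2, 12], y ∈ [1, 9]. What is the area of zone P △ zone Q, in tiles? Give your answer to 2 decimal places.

89.00

|zone P| = 33, |zone Q| = 80, |zone P∩zone Q| = 12.
|zone P △ zone Q| = |zone P| + |zone Q| − 2·|zone P∩zone Q| = 33 + 80 − 24 = 89.00.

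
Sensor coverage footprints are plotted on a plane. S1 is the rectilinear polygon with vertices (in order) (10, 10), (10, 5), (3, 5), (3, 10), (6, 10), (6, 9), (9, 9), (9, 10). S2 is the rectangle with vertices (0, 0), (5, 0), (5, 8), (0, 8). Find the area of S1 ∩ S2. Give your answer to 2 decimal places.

6.00

The intersection is the polygon with vertices (3,5), (3,8), (5,8), (5,5).
By the shoelace formula its area is 6.00.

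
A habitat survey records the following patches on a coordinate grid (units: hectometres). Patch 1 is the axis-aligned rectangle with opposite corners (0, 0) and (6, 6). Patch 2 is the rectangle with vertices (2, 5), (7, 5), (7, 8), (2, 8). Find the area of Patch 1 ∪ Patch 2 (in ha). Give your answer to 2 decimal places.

By inclusion–exclusion:
Individual areas: |Patch 1| = 36, |Patch 2| = 15.
|Patch 1∩Patch 2|: x∈[2,6], y∈[5,6] → 4·1 = 4.
|Patch 1 ∪ Patch 2| = 51 − 4 = 47.00.

47.00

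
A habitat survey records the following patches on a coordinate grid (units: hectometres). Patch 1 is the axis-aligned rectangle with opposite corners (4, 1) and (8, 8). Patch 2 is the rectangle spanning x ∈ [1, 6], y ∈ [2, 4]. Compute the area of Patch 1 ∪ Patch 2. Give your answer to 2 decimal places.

34.00

By inclusion–exclusion:
Individual areas: |Patch 1| = 28, |Patch 2| = 10.
|Patch 1∩Patch 2|: x∈[4,6], y∈[2,4] → 2·2 = 4.
|Patch 1 ∪ Patch 2| = 38 − 4 = 34.00.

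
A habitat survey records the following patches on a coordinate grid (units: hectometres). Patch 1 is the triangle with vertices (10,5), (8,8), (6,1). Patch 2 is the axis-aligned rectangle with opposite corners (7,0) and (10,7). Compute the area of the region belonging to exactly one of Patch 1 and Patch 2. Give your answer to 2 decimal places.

|Patch 1| = 10, |Patch 2| = 21, |Patch 1∩Patch 2| = 8.2738.
|Patch 1 △ Patch 2| = |Patch 1| + |Patch 2| − 2·|Patch 1∩Patch 2| = 10 + 21 − 16.5476 = 14.45.

14.45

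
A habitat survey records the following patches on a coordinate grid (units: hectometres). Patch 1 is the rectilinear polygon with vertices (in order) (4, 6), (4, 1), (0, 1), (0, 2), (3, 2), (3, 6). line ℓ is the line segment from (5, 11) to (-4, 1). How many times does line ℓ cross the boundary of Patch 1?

0

The segment lies entirely outside Patch 1 and never meets its boundary.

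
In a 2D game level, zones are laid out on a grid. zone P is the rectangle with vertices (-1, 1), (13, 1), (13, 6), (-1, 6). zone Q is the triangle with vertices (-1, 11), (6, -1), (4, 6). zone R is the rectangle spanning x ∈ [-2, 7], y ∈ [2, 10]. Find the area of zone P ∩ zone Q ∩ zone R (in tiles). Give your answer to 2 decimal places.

5.95

The intersection is the polygon with vertices (5.143,2), (4.25,2), (1.917,6), (4,6).
By the shoelace formula its area is 5.95.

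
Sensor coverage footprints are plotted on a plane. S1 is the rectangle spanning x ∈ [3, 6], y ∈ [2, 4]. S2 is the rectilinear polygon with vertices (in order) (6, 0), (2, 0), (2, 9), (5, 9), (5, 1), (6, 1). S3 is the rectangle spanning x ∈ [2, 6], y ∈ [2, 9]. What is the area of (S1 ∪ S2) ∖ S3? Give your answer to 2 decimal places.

7.00

|S1 ∪ S2| = 30.
|(S1 ∪ S2) ∩ S3| = 23.
|(S1 ∪ S2) ∖ S3| = 30 − 23 = 7.00.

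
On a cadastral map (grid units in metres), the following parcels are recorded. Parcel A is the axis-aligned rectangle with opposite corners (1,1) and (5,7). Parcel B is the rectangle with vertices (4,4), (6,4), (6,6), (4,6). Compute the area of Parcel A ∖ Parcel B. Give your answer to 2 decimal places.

|Parcel A∩Parcel B|: x∈[4,5], y∈[4,6] → 1·2 = 2.
|Parcel A| = 24.
|Parcel A ∖ Parcel B| = |Parcel A| − |Parcel A∩Parcel B| = 24 − 2 = 22.00.

22.00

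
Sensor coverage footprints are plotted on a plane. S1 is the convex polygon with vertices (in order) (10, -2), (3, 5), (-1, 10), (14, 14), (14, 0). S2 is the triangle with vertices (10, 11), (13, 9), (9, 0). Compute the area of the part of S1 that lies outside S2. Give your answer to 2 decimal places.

126.00

|S1| = 143.5, |S1∩S2| = 17.5.
|S1 ∖ S2| = |S1| − |S1∩S2| = 143.5 − 17.5 = 126.00.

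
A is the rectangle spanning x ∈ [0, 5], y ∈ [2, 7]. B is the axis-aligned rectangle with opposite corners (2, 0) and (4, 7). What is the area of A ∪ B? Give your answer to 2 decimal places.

29.00

By inclusion–exclusion:
Individual areas: |A| = 25, |B| = 14.
|A∩B|: x∈[2,4], y∈[2,7] → 2·5 = 10.
|A ∪ B| = 39 − 10 = 29.00.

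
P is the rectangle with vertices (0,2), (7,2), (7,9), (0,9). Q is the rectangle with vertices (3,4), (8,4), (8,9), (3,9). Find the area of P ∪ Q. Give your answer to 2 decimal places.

By inclusion–exclusion:
Individual areas: |P| = 49, |Q| = 25.
|P∩Q|: x∈[3,7], y∈[4,9] → 4·5 = 20.
|P ∪ Q| = 74 − 20 = 54.00.

54.00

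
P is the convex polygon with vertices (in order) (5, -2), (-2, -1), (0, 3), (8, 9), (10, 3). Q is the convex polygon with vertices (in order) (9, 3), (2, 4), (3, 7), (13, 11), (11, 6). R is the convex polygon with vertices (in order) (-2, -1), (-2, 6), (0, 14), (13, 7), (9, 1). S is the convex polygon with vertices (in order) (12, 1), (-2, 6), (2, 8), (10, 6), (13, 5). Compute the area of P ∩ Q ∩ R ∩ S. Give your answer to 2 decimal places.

19.47

The intersection is the polygon with vertices (9,3), (4.667,3.619), (2.17,4.511), (2.222,4.667), (5.5,7.125), (8.909,6.273), (9.667,4).
By the shoelace formula its area is 19.47.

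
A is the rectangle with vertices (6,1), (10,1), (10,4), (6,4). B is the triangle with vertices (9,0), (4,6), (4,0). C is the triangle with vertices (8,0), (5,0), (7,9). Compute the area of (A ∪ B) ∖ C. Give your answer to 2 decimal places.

|A ∪ B| = 24.1833.
|(A ∪ B) ∩ C| = 9.2901.
|(A ∪ B) ∖ C| = 24.1833 − 9.2901 = 14.89.

14.89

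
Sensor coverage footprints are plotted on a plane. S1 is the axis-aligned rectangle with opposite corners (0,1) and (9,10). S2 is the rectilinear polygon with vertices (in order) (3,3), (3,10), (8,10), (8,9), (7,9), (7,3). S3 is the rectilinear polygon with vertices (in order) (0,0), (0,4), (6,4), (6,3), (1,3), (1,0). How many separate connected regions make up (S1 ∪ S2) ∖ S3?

(S1 ∪ S2) ∖ S3 is a single connected region.

1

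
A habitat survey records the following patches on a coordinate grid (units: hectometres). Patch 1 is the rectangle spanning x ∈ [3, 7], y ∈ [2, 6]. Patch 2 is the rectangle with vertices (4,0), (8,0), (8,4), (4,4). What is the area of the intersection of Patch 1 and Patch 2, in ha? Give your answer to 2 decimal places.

6.00

|Patch 1∩Patch 2|: x∈[4,7], y∈[2,4] → 3·2 = 6.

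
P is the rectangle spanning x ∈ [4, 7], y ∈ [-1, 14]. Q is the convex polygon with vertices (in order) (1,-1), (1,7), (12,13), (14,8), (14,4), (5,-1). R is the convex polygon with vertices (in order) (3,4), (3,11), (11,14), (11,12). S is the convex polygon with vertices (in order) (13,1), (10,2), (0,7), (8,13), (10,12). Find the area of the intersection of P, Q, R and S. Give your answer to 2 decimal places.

The intersection is the polygon with vertices (7,10.273), (7,8), (4,5), (4,8.636).
By the shoelace formula its area is 8.86.

8.86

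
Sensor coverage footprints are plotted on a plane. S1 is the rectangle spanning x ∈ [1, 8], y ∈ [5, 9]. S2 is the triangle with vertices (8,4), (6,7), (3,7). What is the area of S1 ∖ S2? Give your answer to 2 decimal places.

24.00

|S1| = 28, |S1∩S2| = 4.
|S1 ∖ S2| = |S1| − |S1∩S2| = 28 − 4 = 24.00.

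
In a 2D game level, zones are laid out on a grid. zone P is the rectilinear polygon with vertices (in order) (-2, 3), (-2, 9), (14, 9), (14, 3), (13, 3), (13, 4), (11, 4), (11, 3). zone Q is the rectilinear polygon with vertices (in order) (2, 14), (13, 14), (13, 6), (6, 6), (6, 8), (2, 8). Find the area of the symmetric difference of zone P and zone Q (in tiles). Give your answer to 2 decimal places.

|zone P| = 94, |zone Q| = 80, |zone P∩zone Q| = 25.
|zone P △ zone Q| = |zone P| + |zone Q| − 2·|zone P∩zone Q| = 94 + 80 − 50 = 124.00.

124.00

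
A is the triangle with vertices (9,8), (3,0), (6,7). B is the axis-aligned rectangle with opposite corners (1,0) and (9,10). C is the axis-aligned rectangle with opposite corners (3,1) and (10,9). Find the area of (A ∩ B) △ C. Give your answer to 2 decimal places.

47.32

|A ∩ B| = 9.
|(A ∩ B) ∩ C| = 8.8393.
|(A ∩ B) △ C| = 9 + 56 − 17.6786 = 47.32.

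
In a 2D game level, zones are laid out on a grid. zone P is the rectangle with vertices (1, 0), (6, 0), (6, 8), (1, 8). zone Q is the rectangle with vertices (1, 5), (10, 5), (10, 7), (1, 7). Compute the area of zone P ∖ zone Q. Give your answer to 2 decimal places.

|zone P∩zone Q|: x∈[1,6], y∈[5,7] → 5·2 = 10.
|zone P| = 40.
|zone P ∖ zone Q| = |zone P| − |zone P∩zone Q| = 40 − 10 = 30.00.

30.00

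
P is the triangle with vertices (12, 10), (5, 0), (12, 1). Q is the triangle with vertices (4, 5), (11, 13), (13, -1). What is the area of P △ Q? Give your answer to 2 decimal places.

41.63

|P| = 31.5, |Q| = 57, |P∩Q| = 23.4339.
|P △ Q| = |P| + |Q| − 2·|P∩Q| = 31.5 + 57 − 46.8677 = 41.63.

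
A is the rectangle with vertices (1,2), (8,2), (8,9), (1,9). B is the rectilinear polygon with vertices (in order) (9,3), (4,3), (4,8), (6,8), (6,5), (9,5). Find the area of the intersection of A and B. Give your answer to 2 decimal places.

14.00

The intersection is the polygon with vertices (8,3), (4,3), (4,8), (6,8), (6,5), (8,5).
By the shoelace formula its area is 14.00.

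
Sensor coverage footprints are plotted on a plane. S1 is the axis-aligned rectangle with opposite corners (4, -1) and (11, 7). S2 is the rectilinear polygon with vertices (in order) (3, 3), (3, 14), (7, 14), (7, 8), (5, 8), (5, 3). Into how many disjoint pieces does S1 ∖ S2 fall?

1

S1 ∖ S2 is a single connected region.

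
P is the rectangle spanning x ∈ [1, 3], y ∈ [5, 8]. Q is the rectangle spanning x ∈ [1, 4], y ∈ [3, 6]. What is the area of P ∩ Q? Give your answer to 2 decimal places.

|P∩Q|: x∈[1,3], y∈[5,6] → 2·1 = 2.

2.00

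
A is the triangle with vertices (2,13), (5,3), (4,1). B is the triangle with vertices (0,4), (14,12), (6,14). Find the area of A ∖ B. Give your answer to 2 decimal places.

|A| = 8, |A∩B| = 2.0909.
|A ∖ B| = |A| − |A∩B| = 8 − 2.0909 = 5.91.

5.91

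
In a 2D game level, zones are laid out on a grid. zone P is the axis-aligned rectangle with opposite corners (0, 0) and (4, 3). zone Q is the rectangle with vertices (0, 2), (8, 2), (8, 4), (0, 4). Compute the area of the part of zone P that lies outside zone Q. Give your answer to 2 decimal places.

8.00

|zone P∩zone Q|: x∈[0,4], y∈[2,3] → 4·1 = 4.
|zone P| = 12.
|zone P ∖ zone Q| = |zone P| − |zone P∩zone Q| = 12 − 4 = 8.00.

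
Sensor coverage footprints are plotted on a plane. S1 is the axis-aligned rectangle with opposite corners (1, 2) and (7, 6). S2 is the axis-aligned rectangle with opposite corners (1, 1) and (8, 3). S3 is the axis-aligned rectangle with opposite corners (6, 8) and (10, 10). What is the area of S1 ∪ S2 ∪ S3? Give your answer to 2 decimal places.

40.00

By inclusion–exclusion:
Individual areas: |S1| = 24, |S2| = 14, |S3| = 8.
|S1∩S2|: x∈[1,7], y∈[2,3] → 6·1 = 6.
|S1∩S3| = 0 (no overlap).
|S2∩S3| = 0 (no overlap).
|S1∩S2∩S3| = 0.
|S1 ∪ S2 ∪ S3| = 46 − 6 + 0 = 40.00.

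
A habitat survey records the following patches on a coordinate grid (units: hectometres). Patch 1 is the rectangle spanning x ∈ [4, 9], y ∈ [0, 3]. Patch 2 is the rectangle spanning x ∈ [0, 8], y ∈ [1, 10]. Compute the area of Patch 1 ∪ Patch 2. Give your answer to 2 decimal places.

By inclusion–exclusion:
Individual areas: |Patch 1| = 15, |Patch 2| = 72.
|Patch 1∩Patch 2|: x∈[4,8], y∈[1,3] → 4·2 = 8.
|Patch 1 ∪ Patch 2| = 87 − 8 = 79.00.

79.00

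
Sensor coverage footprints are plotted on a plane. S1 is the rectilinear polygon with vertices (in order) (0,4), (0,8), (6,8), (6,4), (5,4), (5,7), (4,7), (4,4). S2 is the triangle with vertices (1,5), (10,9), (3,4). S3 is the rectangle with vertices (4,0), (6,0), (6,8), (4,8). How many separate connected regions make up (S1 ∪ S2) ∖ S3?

2

(S1 ∪ S2) ∖ S3 splits into 2 disjoint pieces (area 16, area 2.1587).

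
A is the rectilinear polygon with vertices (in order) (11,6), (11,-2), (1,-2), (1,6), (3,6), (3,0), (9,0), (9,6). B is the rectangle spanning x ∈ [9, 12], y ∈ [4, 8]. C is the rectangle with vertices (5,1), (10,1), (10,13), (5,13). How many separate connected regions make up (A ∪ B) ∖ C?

(A ∪ B) ∖ C is a single connected region.

1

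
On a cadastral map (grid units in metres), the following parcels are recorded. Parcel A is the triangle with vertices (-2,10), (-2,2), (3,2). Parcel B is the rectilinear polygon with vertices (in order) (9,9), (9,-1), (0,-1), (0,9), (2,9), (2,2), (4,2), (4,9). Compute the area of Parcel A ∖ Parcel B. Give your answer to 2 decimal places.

13.60

|Parcel A| = 20, |Parcel A∩Parcel B| = 6.4.
|Parcel A ∖ Parcel B| = |Parcel A| − |Parcel A∩Parcel B| = 20 − 6.4 = 13.60.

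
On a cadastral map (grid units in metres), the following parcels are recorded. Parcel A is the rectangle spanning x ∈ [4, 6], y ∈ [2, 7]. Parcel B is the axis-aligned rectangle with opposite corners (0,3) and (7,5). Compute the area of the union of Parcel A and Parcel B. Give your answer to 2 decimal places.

By inclusion–exclusion:
Individual areas: |Parcel A| = 10, |Parcel B| = 14.
|Parcel A∩Parcel B|: x∈[4,6], y∈[3,5] → 2·2 = 4.
|Parcel A ∪ Parcel B| = 24 − 4 = 20.00.

20.00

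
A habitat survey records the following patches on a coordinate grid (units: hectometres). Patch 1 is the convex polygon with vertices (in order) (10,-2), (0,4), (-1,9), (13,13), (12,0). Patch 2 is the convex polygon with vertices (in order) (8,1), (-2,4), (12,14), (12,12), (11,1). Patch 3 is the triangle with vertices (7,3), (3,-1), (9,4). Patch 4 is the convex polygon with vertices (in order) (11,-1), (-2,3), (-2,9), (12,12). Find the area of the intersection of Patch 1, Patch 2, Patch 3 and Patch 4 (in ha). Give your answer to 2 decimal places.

The intersection is the polygon with vertices (7,3), (9,4), (6.088,1.573), (5.692,1.692).
By the shoelace formula its area is 1.31.

1.31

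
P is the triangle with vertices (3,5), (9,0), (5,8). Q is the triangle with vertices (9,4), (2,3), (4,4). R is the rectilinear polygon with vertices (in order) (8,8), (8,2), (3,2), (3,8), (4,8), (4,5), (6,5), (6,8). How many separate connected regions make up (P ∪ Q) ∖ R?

4

(P ∪ Q) ∖ R splits into 4 disjoint pieces (area 4.25, area 0.0714, area 1.4, area 0.1786).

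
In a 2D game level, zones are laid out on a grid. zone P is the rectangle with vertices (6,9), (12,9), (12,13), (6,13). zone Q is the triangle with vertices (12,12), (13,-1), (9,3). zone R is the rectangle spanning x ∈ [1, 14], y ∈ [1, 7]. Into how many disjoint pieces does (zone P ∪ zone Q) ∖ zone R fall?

(zone P ∪ zone Q) ∖ zone R splits into 2 disjoint pieces (area 27.6282, area 1.8462).

2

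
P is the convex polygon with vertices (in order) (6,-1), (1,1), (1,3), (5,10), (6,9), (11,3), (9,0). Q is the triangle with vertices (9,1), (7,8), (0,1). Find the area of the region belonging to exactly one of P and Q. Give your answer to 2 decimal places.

33.54

|P| = 64, |Q| = 31.5, |P∩Q| = 30.9822.
|P △ Q| = |P| + |Q| − 2·|P∩Q| = 64 + 31.5 − 61.9644 = 33.54.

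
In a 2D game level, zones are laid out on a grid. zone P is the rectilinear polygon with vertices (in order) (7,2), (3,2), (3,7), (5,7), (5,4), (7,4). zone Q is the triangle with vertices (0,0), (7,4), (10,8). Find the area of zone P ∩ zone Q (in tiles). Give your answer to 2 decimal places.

2.90

The intersection is the polygon with vertices (3,2), (3,2.4), (5,4), (7,4), (3.5,2).
By the shoelace formula its area is 2.90.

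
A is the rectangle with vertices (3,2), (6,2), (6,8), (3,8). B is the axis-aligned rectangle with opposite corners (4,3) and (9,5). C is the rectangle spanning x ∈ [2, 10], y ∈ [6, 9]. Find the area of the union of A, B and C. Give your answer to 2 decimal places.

42.00

By inclusion–exclusion:
Individual areas: |A| = 18, |B| = 10, |C| = 24.
|A∩B|: x∈[4,6], y∈[3,5] → 2·2 = 4.
|A∩C|: x∈[3,6], y∈[6,8] → 3·2 = 6.
|B∩C| = 0 (no overlap).
|A∩B∩C| = 0.
|A ∪ B ∪ C| = 52 − 10 + 0 = 42.00.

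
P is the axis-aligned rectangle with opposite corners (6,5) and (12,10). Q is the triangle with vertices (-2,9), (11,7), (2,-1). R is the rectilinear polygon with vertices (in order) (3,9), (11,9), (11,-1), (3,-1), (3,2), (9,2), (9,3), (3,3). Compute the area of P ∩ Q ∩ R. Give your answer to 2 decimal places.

9.67

The intersection is the polygon with vertices (6,7.769), (11,7), (8.75,5), (6,5).
By the shoelace formula its area is 9.67.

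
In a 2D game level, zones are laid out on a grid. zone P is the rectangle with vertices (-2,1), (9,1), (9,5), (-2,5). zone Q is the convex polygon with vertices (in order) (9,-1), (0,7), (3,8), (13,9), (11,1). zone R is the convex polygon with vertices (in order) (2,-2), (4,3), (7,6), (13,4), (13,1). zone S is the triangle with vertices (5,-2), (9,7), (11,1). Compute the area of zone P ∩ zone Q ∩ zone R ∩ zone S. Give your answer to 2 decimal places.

7.06

The intersection is the polygon with vertices (6.75,1), (6.451,1.266), (8.111,5), (9,5), (9,1).
By the shoelace formula its area is 7.06.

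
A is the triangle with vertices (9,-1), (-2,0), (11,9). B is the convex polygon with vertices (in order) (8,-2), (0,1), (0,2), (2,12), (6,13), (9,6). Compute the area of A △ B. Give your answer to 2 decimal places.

|A| = 56, |B| = 94.5, |A∩B| = 39.9007.
|A △ B| = |A| + |B| − 2·|A∩B| = 56 + 94.5 − 79.8014 = 70.70.

70.70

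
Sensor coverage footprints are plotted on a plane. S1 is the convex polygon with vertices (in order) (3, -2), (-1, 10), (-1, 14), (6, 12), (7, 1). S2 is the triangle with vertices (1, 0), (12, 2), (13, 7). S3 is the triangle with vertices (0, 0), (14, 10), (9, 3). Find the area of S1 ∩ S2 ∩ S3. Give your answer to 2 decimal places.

The intersection is the polygon with vertices (6.784,3.374), (6.882,2.294), (2.333,0.778).
By the shoelace formula its area is 2.53.

2.53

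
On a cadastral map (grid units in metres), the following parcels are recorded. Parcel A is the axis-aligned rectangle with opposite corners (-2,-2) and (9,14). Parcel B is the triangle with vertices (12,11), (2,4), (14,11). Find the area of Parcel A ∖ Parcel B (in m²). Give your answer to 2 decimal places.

|Parcel A| = 176, |Parcel A∩Parcel B| = 2.8583.
|Parcel A ∖ Parcel B| = |Parcel A| − |Parcel A∩Parcel B| = 176 − 2.8583 = 173.14.

173.14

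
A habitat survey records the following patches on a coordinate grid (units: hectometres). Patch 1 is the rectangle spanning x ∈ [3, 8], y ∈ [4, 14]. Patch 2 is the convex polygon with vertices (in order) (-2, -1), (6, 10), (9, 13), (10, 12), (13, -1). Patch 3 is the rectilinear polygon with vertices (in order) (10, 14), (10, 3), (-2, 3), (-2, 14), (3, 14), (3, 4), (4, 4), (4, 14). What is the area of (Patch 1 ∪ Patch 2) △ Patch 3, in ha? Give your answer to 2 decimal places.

126.68

|Patch 1 ∪ Patch 2| = 138.6875.
|(Patch 1 ∪ Patch 2) ∩ Patch 3| = 67.0057.
|(Patch 1 ∪ Patch 2) △ Patch 3| = 138.6875 + 122 − 134.0114 = 126.68.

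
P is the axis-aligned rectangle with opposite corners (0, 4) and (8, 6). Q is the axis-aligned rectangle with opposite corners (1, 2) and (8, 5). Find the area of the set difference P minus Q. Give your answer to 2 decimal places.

|P∩Q|: x∈[1,8], y∈[4,5] → 7·1 = 7.
|P| = 16.
|P ∖ Q| = |P| − |P∩Q| = 16 − 7 = 9.00.

9.00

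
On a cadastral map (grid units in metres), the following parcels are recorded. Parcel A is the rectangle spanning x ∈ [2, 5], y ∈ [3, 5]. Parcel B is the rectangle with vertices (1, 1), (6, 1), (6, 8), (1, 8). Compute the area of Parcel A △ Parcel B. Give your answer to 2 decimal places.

|Parcel A∩Parcel B|: x∈[2,5], y∈[3,5] → 3·2 = 6.
|Parcel A △ Parcel B| = |Parcel A| + |Parcel B| − 2·|Parcel A∩Parcel B| = 6 + 35 − 12 = 29.00.

29.00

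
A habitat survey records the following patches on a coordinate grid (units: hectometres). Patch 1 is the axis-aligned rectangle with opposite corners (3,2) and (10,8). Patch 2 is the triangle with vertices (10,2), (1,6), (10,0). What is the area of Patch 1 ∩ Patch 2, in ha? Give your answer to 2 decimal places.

5.56

The intersection is the polygon with vertices (3,5.111), (10,2), (7,2), (3,4.667).
By the shoelace formula its area is 5.56.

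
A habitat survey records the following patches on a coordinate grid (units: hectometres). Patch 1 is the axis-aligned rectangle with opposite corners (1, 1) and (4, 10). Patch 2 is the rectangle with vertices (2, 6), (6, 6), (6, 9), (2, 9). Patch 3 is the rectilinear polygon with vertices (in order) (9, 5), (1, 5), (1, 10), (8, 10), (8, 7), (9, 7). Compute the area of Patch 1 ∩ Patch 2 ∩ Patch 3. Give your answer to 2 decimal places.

6.00

The intersection is the polygon with vertices (2,6), (2,9), (4,9), (4,6).
By the shoelace formula its area is 6.00.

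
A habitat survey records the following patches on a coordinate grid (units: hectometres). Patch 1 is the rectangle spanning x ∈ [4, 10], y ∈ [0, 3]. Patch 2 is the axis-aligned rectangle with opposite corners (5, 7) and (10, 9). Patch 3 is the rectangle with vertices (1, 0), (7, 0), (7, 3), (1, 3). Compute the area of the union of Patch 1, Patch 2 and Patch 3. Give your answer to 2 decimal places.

By inclusion–exclusion:
Individual areas: |Patch 1| = 18, |Patch 2| = 10, |Patch 3| = 18.
|Patch 1∩Patch 2| = 0 (no overlap).
|Patch 1∩Patch 3|: x∈[4,7], y∈[0,3] → 3·3 = 9.
|Patch 2∩Patch 3| = 0 (no overlap).
|Patch 1∩Patch 2∩Patch 3| = 0.
|Patch 1 ∪ Patch 2 ∪ Patch 3| = 46 − 9 + 0 = 37.00.

37.00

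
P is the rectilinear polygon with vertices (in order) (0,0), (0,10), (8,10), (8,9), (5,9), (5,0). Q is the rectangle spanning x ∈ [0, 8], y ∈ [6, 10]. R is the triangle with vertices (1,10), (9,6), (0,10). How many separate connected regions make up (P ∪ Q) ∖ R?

(P ∪ Q) ∖ R splits into 2 disjoint pieces (area 47.7778, area 12.25).

2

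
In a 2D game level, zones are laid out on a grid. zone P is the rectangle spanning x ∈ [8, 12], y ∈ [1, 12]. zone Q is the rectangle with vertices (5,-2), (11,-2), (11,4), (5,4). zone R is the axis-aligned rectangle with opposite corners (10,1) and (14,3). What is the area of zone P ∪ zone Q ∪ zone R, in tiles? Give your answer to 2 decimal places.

75.00

By inclusion–exclusion:
Individual areas: |zone P| = 44, |zone Q| = 36, |zone R| = 8.
|zone P∩zone Q|: x∈[8,11], y∈[1,4] → 3·3 = 9.
|zone P∩zone R|: x∈[10,12], y∈[1,3] → 2·2 = 4.
|zone Q∩zone R|: x∈[10,11], y∈[1,3] → 1·2 = 2.
|zone P∩zone Q∩zone R| = 2.
|zone P ∪ zone Q ∪ zone R| = 88 − 15 + 2 = 75.00.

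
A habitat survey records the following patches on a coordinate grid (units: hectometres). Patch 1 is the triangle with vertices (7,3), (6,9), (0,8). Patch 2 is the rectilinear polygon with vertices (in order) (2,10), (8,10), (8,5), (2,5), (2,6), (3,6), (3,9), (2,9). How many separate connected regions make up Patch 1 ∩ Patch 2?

1

Patch 1 ∩ Patch 2 is a single connected region.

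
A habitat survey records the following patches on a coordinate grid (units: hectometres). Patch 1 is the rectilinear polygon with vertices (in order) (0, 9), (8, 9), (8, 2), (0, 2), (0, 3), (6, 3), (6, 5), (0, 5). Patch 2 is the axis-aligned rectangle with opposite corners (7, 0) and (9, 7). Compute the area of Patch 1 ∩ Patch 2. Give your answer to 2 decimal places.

The intersection is the polygon with vertices (8,2), (7,2), (7,7), (8,7).
By the shoelace formula its area is 5.00.

5.00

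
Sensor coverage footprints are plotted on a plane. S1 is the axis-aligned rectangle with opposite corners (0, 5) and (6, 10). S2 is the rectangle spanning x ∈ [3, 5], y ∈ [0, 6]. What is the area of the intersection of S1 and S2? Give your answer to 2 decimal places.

|S1∩S2|: x∈[3,5], y∈[5,6] → 2·1 = 2.

2.00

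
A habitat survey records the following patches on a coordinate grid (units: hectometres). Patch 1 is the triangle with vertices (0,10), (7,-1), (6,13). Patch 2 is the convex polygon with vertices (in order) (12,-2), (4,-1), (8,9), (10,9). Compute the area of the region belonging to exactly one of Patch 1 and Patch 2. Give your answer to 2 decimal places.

86.09

|Patch 1| = 43.5, |Patch 2| = 53, |Patch 1∩Patch 2| = 5.2033.
|Patch 1 △ Patch 2| = |Patch 1| + |Patch 2| − 2·|Patch 1∩Patch 2| = 43.5 + 53 − 10.4067 = 86.09.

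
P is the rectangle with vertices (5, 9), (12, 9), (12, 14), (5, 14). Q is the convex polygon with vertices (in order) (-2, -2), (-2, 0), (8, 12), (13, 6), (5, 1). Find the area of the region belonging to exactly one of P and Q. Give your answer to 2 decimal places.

100.50

|P| = 35, |Q| = 80.5, |P∩Q| = 7.5.
|P △ Q| = |P| + |Q| − 2·|P∩Q| = 35 + 80.5 − 15 = 100.50.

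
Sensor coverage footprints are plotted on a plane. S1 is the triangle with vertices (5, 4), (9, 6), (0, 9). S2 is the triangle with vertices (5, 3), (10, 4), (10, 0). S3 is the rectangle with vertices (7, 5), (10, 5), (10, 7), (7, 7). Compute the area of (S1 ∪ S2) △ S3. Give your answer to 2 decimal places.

|S1 ∪ S2| = 25.
|(S1 ∪ S2) ∩ S3| = 1.6667.
|(S1 ∪ S2) △ S3| = 25 + 6 − 3.3333 = 27.67.

27.67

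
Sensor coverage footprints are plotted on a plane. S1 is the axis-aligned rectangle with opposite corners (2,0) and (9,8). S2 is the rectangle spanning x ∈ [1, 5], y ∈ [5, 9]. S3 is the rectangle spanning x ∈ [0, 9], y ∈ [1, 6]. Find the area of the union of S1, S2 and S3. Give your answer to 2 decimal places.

By inclusion–exclusion:
Individual areas: |S1| = 56, |S2| = 16, |S3| = 45.
|S1∩S2|: x∈[2,5], y∈[5,8] → 3·3 = 9.
|S1∩S3|: x∈[2,9], y∈[1,6] → 7·5 = 35.
|S2∩S3|: x∈[1,5], y∈[5,6] → 4·1 = 4.
|S1∩S2∩S3| = 3.
|S1 ∪ S2 ∪ S3| = 117 − 48 + 3 = 72.00.

72.00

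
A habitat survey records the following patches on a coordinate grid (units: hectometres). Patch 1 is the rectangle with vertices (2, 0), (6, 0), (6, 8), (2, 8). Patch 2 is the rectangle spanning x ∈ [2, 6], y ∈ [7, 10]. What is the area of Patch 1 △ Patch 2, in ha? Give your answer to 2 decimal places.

|Patch 1∩Patch 2|: x∈[2,6], y∈[7,8] → 4·1 = 4.
|Patch 1 △ Patch 2| = |Patch 1| + |Patch 2| − 2·|Patch 1∩Patch 2| = 32 + 12 − 8 = 36.00.

36.00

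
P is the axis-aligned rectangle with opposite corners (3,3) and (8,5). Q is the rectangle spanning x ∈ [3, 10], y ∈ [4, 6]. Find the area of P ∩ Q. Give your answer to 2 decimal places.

5.00

|P∩Q|: x∈[3,8], y∈[4,5] → 5·1 = 5.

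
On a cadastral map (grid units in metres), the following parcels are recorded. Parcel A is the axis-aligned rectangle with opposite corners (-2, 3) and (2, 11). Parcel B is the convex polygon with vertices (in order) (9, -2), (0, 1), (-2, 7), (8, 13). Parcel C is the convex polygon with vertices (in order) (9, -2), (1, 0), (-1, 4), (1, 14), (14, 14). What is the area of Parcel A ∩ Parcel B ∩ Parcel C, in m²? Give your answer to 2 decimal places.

The intersection is the polygon with vertices (-0.5,3), (-1,4), (-1,4), (-0.182,8.091), (2,9.4), (2,3).
By the shoelace formula its area is 14.78.

14.78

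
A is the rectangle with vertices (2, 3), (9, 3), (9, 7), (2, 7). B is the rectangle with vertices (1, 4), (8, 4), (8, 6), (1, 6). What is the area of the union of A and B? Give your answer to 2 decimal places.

30.00

By inclusion–exclusion:
Individual areas: |A| = 28, |B| = 14.
|A∩B|: x∈[2,8], y∈[4,6] → 6·2 = 12.
|A ∪ B| = 42 − 12 = 30.00.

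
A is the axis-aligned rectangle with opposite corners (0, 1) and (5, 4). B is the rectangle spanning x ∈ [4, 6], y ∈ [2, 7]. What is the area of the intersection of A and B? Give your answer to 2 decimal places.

2.00

|A∩B|: x∈[4,5], y∈[2,4] → 1·2 = 2.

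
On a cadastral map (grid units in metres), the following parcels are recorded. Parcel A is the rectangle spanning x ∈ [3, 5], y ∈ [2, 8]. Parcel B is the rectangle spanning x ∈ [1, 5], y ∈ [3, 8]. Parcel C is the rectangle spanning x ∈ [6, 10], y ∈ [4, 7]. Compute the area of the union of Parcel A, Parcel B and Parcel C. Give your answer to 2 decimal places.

By inclusion–exclusion:
Individual areas: |Parcel A| = 12, |Parcel B| = 20, |Parcel C| = 12.
|Parcel A∩Parcel B|: x∈[3,5], y∈[3,8] → 2·5 = 10.
|Parcel A∩Parcel C| = 0 (no overlap).
|Parcel B∩Parcel C| = 0 (no overlap).
|Parcel A∩Parcel B∩Parcel C| = 0.
|Parcel A ∪ Parcel B ∪ Parcel C| = 44 − 10 + 0 = 34.00.

34.00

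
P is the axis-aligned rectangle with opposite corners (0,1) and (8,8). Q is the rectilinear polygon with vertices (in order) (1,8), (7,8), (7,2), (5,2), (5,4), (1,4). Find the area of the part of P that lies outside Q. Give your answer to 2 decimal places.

28.00

|P| = 56, |P∩Q| = 28.
|P ∖ Q| = |P| − |P∩Q| = 56 − 28 = 28.00.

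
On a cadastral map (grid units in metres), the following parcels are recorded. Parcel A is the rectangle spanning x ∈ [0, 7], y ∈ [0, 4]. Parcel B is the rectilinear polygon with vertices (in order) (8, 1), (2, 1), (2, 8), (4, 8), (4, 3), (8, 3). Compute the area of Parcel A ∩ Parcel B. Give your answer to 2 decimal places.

The intersection is the polygon with vertices (7,1), (2,1), (2,4), (4,4), (4,3), (7,3).
By the shoelace formula its area is 12.00.

12.00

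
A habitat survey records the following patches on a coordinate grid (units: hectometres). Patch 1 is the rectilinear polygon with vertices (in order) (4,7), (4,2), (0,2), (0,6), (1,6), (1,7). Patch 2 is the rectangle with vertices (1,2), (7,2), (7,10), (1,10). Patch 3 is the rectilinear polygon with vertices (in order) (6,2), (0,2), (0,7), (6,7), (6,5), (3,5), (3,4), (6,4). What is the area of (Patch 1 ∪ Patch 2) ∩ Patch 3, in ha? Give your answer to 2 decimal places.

26.00

|Patch 1 ∪ Patch 2| = 52.
|(Patch 1 ∪ Patch 2) ∩ Patch 3| = 26.00.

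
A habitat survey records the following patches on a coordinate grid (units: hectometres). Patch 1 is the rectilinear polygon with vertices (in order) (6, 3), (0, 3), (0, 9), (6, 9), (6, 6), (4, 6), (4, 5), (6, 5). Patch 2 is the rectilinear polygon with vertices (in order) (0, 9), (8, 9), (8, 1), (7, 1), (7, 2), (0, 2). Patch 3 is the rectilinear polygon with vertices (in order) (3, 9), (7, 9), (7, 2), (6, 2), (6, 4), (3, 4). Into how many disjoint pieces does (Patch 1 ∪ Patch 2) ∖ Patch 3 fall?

2

(Patch 1 ∪ Patch 2) ∖ Patch 3 splits into 2 disjoint pieces (area 27, area 8).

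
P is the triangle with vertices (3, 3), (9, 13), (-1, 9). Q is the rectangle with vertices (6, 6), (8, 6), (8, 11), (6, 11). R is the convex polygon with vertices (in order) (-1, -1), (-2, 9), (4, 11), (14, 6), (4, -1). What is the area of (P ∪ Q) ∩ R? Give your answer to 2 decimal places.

37.50

The region (P ∪ Q) ∩ R is the polygon with vertices (-1,9), (4,11), (8,9), (8,6), (6,6), (6,8), (3,3).
By the shoelace formula its area is 37.50.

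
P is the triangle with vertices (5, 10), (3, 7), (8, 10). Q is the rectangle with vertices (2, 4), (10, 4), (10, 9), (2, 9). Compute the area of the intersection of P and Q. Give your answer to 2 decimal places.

2.00

The intersection is the polygon with vertices (3,7), (4.333,9), (6.333,9).
By the shoelace formula its area is 2.00.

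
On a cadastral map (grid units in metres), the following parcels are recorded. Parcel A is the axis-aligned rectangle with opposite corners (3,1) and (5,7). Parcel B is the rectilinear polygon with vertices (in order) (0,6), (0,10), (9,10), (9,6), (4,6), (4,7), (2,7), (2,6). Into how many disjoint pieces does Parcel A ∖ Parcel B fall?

1

Parcel A ∖ Parcel B is a single connected region.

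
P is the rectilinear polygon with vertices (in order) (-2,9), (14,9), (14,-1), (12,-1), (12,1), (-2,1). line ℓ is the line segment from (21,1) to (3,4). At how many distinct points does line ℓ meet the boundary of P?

The segment meets the boundary at (14,2.167).

1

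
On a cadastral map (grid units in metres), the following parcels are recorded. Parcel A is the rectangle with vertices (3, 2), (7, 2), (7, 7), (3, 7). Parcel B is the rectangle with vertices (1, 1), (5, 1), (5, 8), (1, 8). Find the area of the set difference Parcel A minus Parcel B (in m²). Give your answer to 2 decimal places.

10.00

|Parcel A∩Parcel B|: x∈[3,5], y∈[2,7] → 2·5 = 10.
|Parcel A| = 20.
|Parcel A ∖ Parcel B| = |Parcel A| − |Parcel A∩Parcel B| = 20 − 10 = 10.00.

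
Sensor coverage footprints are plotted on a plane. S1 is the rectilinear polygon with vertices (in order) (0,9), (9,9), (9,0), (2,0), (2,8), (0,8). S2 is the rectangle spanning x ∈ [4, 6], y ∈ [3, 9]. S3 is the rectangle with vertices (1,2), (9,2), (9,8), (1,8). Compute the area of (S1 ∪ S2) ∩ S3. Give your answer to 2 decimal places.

|S1 ∪ S2| = 65.
|(S1 ∪ S2) ∩ S3| = 42.00.

42.00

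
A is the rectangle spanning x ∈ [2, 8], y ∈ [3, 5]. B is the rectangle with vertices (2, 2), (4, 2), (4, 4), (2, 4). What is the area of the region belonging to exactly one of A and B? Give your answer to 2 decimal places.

|A∩B|: x∈[2,4], y∈[3,4] → 2·1 = 2.
|A △ B| = |A| + |B| − 2·|A∩B| = 12 + 4 − 4 = 12.00.

12.00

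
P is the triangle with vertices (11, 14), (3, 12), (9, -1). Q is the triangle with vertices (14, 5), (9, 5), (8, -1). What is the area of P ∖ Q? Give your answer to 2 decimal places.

53.63

|P| = 58, |P∩Q| = 4.3693.
|P ∖ Q| = |P| − |P∩Q| = 58 − 4.3693 = 53.63.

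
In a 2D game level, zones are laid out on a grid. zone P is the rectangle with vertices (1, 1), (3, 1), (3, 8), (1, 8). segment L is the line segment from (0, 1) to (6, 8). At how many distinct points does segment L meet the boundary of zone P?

The segment meets the boundary at (3,4.5), (1,2.167).

2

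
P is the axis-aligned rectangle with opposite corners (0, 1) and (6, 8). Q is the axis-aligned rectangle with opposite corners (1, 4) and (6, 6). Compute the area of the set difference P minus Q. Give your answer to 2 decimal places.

32.00

|P∩Q|: x∈[1,6], y∈[4,6] → 5·2 = 10.
|P| = 42.
|P ∖ Q| = |P| − |P∩Q| = 42 − 10 = 32.00.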